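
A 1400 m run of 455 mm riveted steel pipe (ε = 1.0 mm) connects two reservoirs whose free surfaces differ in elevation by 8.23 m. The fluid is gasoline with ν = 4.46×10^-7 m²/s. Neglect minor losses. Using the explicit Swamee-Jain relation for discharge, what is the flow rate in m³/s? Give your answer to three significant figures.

Q ≈ 0.240 m³/s

Swamee-Jain (Type II): Q = -0.965·√(gD⁵h_f/L)·ln[ε/(3.7D) + √(3.17ν²L/(gD³h_f))]
√(gD⁵h_f/L) = √(9.81·0.455⁵·8.23/1400) = 0.03354
ε/(3.7D) = 5.94×10^-4; √(3.17ν²L/(gD³h_f)) = 1.08×10^-5
Q = -0.965·0.03354·ln(6.048×10^-4) = 0.2398 m³/s
Check: V = 1.47 m/s, Re = 1.50×10^6, f = 0.02419, h_f = 8.25 m ≈ 8.23 m ✓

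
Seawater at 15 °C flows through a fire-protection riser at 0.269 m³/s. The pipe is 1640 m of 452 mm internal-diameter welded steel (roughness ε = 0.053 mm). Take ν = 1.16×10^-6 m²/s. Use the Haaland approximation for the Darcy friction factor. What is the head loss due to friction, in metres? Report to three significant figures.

V = 4Q/(πD²) = 4·0.269/(π·0.452²) = 1.676 m/s
Re = VD/ν = 1.676·0.452/1.16×10^-6 = 6.53×10^5 → turbulent
ε/D = 0.053/452 = 1.17×10^-4
Haaland: f = 0.01407
h_f = f(L/D)V²/(2g) = 0.01407·(1640/0.452)·1.676²/(2·9.81) = 7.311 m

h_f ≈ 7.31 m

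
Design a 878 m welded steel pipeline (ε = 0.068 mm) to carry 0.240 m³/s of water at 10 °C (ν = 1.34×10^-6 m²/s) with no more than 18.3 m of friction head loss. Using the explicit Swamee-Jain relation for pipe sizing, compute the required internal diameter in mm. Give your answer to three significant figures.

D ≈ 326 mm

Swamee-Jain (Type III): D = 0.66·[ε^1.25·(LQ²/(gh_f))^4.75 + ν·Q^9.4·(L/(gh_f))^5.2]^0.04
LQ²/(gh_f) = 0.2817; L/(gh_f) = 4.891
Term 1 = ε^1.25·(…)^4.75 = 1.50×10^-8; Term 2 = ν·Q^9.4·(…)^5.2 = 7.69×10^-9
D = 0.66·(1.50×10^-8 + 7.69×10^-9)^0.04 = 0.3264 m = 326 mm
Check: V = 2.87 m/s, Re = 6.99×10^5, f = 0.01519, h_f = 17.1 m ≈ 18.3 m ✓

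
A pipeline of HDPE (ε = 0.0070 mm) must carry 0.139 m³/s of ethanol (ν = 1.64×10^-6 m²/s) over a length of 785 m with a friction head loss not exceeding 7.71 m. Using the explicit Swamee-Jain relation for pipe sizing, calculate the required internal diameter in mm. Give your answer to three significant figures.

Swamee-Jain (Type III): D = 0.66·[ε^1.25·(LQ²/(gh_f))^4.75 + ν·Q^9.4·(L/(gh_f))^5.2]^0.04
LQ²/(gh_f) = 0.2005; L/(gh_f) = 10.38
Term 1 = ε^1.25·(…)^4.75 = 1.74×10^-10; Term 2 = ν·Q^9.4·(…)^5.2 = 2.77×10^-9
D = 0.66·(1.74×10^-10 + 2.77×10^-9)^0.04 = 0.3008 m = 301 mm
Check: V = 1.96 m/s, Re = 3.59×10^5, f = 0.01420, h_f = 7.22 m ≈ 7.71 m ✓

D ≈ 301 mm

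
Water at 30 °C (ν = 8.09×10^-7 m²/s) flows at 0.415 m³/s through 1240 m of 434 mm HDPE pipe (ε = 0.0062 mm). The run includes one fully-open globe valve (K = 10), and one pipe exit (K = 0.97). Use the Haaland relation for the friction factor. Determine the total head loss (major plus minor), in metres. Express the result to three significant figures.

H_L ≈ 17.2 m

V = 4Q/(πD²) = 2.805 m/s; V²/2g = 0.4011 m
Re = 1.50×10^6, ε/D = 1.43×10^-5 → f = 0.01118 (Haaland)
Major: h_f = f(L/D)·V²/2g = 0.01118·2857·0.4011 = 12.81 m
Minor: ΣK = 11.0; h_m = ΣK·V²/2g = 4.400 m
Total H_L = 12.81 + 4.400 = 17.21 m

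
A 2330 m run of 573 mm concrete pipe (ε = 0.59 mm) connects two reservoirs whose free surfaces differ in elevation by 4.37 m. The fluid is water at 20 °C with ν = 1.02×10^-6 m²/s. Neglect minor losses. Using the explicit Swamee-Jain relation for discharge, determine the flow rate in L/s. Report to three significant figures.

Q ≈ 263 L/s

Swamee-Jain (Type II): Q = -0.965·√(gD⁵h_f/L)·ln[ε/(3.7D) + √(3.17ν²L/(gD³h_f))]
√(gD⁵h_f/L) = √(9.81·0.573⁵·4.37/2330) = 0.03371
ε/(3.7D) = 2.78×10^-4; √(3.17ν²L/(gD³h_f)) = 3.09×10^-5
Q = -0.965·0.03371·ln(3.092×10^-4) = 0.2629 m³/s
Check: V = 1.02 m/s, Re = 5.73×10^5, f = 0.02040, h_f = 4.40 m ≈ 4.37 m ✓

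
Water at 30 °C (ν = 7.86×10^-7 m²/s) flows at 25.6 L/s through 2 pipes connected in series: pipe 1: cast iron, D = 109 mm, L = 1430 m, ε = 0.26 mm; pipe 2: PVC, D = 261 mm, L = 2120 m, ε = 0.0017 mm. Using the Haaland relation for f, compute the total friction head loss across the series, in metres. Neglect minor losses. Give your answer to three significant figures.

H ≈ 127 m

Pipe 1: V = 2.743 m/s, Re = 3.80×10^5, ε/D = 0.00239, f = 0.02498, h_1 = f(L/D)V²/2g = 125.7 m
Pipe 2: V = 0.4785 m/s, Re = 1.59×10^5, ε/D = 6.51×10^-6, f = 0.01625, h_2 = f(L/D)V²/2g = 1.540 m
Series → Q common, losses add: H = Σh = 127.3 m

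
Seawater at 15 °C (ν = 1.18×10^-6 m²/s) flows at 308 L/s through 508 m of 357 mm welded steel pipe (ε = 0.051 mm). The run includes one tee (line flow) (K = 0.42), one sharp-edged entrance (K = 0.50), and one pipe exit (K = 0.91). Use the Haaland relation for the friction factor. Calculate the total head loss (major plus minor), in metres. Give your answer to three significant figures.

V = 4Q/(πD²) = 3.077 m/s; V²/2g = 0.4826 m
Re = 9.31×10^5, ε/D = 1.43×10^-4 → f = 0.01398 (Haaland)
Major: h_f = f(L/D)·V²/2g = 0.01398·1423·0.4826 = 9.602 m
Minor: ΣK = 1.83; h_m = ΣK·V²/2g = 0.8831 m
Total H_L = 9.602 + 0.8831 = 10.48 m

H_L ≈ 10.5 m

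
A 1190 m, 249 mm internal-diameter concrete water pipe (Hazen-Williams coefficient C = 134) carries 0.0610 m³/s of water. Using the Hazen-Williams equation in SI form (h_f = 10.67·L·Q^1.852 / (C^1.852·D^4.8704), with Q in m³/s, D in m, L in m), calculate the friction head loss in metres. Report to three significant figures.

h_f ≈ 7.17 m

h_f = 10.67·1190·0.0610^1.852 / (134^1.852·0.249^4.8704) = 7.170 m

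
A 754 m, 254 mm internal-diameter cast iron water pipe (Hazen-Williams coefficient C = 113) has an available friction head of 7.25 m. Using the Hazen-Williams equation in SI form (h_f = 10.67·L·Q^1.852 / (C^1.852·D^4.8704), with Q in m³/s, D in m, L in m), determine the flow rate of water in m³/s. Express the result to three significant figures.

Q ≈ 0.0698 m³/s

Rearranging: Q = [h_f·C^1.852·D^4.8704 / (10.67·L)]^(1/1.852)
Q = [7.25·113^1.852·0.254^4.8704 / (10.67·754)]^0.540 = 0.06976 m³/s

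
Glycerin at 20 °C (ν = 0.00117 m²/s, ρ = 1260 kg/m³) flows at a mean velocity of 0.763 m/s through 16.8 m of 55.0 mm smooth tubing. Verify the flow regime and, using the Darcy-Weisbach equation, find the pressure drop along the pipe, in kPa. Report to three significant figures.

Δp ≈ 200 kPa

Re = VD/ν = 0.763·0.05500/0.00117 = 35.9 → laminar (Re < 2300)
f = 64/Re = 1.784
h_f = f(L/D)V²/(2g) = 1.784·(16.8/0.05500)·0.763²/(2·9.81) = 16.17 m
Δp = ρg·h_f = 1260·9.81·16.17 = 199.9 kPa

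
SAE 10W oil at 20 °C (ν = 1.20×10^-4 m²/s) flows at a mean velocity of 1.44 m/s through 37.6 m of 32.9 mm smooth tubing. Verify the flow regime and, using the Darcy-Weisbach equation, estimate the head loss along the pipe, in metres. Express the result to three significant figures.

h_f ≈ 19.6 m

Re = VD/ν = 1.44·0.03290/1.20×10^-4 = 395 → laminar (Re < 2300)
f = 64/Re = 0.1621
h_f = f(L/D)V²/(2g) = 0.1621·(37.6/0.03290)·1.44²/(2·9.81) = 19.58 m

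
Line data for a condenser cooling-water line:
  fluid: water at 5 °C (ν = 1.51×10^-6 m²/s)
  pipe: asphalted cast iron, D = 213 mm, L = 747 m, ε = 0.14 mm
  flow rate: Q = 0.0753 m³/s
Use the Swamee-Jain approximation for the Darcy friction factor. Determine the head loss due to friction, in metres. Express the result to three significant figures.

V = 4Q/(πD²) = 4·0.0753/(π·0.213²) = 2.113 m/s
Re = VD/ν = 2.113·0.213/1.51×10^-6 = 2.98×10^5 → turbulent
ε/D = 0.14/213 = 6.57×10^-4
Swamee-Jain: f = 0.01919
h_f = f(L/D)V²/(2g) = 0.01919·(747/0.213)·2.113²/(2·9.81) = 15.31 m

h_f ≈ 15.3 m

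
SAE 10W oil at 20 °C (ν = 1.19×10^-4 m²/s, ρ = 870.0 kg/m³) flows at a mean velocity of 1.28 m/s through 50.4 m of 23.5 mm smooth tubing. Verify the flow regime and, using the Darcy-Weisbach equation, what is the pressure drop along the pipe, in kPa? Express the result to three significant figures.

Re = VD/ν = 1.28·0.02350/1.19×10^-4 = 253 → laminar (Re < 2300)
f = 64/Re = 0.2532
h_f = f(L/D)V²/(2g) = 0.2532·(50.4/0.02350)·1.28²/(2·9.81) = 45.35 m
Δp = ρg·h_f = 870.0·9.81·45.35 = 387.0 kPa

Δp ≈ 387 kPa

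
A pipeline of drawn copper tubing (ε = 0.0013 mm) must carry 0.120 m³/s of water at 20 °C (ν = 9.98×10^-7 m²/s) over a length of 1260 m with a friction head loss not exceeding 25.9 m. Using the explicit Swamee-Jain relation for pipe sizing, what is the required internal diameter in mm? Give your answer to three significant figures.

Swamee-Jain (Type III): D = 0.66·[ε^1.25·(LQ²/(gh_f))^4.75 + ν·Q^9.4·(L/(gh_f))^5.2]^0.04
LQ²/(gh_f) = 0.07141; L/(gh_f) = 4.959
Term 1 = ε^1.25·(…)^4.75 = 1.58×10^-13; Term 2 = ν·Q^9.4·(…)^5.2 = 9.11×10^-12
D = 0.66·(1.58×10^-13 + 9.11×10^-12)^0.04 = 0.2389 m = 239 mm
Check: V = 2.68 m/s, Re = 6.41×10^5, f = 0.01263, h_f = 24.3 m ≈ 25.9 m ✓

D ≈ 239 mm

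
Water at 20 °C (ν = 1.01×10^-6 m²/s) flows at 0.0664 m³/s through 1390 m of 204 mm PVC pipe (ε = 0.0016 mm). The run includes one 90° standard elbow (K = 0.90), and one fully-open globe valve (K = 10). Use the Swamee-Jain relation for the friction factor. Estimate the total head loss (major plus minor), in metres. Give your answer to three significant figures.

H_L ≈ 21.9 m

V = 4Q/(πD²) = 2.032 m/s; V²/2g = 0.2103 m
Re = 4.10×10^5, ε/D = 7.84×10^-6 → f = 0.01368 (Swamee-Jain)
Major: h_f = f(L/D)·V²/2g = 0.01368·6814·0.2103 = 19.60 m
Minor: ΣK = 10.9; h_m = ΣK·V²/2g = 2.293 m
Total H_L = 19.60 + 2.293 = 21.90 m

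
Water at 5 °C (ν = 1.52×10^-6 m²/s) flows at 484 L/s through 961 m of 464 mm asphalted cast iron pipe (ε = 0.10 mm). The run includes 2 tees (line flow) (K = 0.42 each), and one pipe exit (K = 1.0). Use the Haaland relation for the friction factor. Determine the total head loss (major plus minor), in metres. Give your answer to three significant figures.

H_L ≈ 13.6 m

V = 4Q/(πD²) = 2.862 m/s; V²/2g = 0.4176 m
Re = 8.74×10^5, ε/D = 2.16×10^-4 → f = 0.01487 (Haaland)
Major: h_f = f(L/D)·V²/2g = 0.01487·2071·0.4176 = 12.86 m
Minor: ΣK = 1.84; h_m = ΣK·V²/2g = 0.7683 m
Total H_L = 12.86 + 0.7683 = 13.63 m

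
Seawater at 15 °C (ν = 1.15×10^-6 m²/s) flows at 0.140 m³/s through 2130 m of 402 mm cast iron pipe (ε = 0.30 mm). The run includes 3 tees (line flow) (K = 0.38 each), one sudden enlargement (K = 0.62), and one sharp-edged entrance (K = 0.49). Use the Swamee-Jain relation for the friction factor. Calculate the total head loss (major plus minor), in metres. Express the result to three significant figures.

H_L ≈ 6.50 m

V = 4Q/(πD²) = 1.103 m/s; V²/2g = 0.06201 m
Re = 3.86×10^5, ε/D = 7.46×10^-4 → f = 0.01937 (Swamee-Jain)
Major: h_f = f(L/D)·V²/2g = 0.01937·5299·0.06201 = 6.365 m
Minor: ΣK = 2.25; h_m = ΣK·V²/2g = 0.1395 m
Total H_L = 6.365 + 0.1395 = 6.504 m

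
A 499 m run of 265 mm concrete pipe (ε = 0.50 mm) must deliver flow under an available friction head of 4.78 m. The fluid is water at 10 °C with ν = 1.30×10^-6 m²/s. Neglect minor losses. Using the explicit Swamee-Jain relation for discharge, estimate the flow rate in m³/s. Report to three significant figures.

Q ≈ 0.0800 m³/s

Swamee-Jain (Type II): Q = -0.965·√(gD⁵h_f/L)·ln[ε/(3.7D) + √(3.17ν²L/(gD³h_f))]
√(gD⁵h_f/L) = √(9.81·0.265⁵·4.78/499) = 0.01108
ε/(3.7D) = 5.10×10^-4; √(3.17ν²L/(gD³h_f)) = 5.53×10^-5
Q = -0.965·0.01108·ln(5.653×10^-4) = 0.07997 m³/s
Check: V = 1.45 m/s, Re = 2.96×10^5, f = 0.02385, h_f = 4.81 m ≈ 4.78 m ✓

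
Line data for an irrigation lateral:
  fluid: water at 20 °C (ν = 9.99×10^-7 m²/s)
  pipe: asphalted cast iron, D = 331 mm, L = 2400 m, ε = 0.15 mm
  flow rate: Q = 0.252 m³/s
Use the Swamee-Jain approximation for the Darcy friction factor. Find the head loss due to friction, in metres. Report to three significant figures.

V = 4Q/(πD²) = 4·0.252/(π·0.331²) = 2.929 m/s
Re = VD/ν = 2.929·0.331/9.99×10^-7 = 9.70×10^5 → turbulent
ε/D = 0.15/331 = 4.53×10^-4
Swamee-Jain: f = 0.01699
h_f = f(L/D)V²/(2g) = 0.01699·(2400/0.331)·2.929²/(2·9.81) = 53.86 m

h_f ≈ 53.9 m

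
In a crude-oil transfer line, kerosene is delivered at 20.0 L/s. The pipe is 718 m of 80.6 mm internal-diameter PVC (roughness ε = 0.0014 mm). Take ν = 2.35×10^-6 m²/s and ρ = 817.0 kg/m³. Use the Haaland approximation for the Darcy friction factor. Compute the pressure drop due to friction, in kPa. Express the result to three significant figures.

V = 4Q/(πD²) = 4·0.0200/(π·0.0806²) = 3.920 m/s
Re = VD/ν = 3.920·0.0806/2.35×10^-6 = 1.34×10^5 → turbulent
ε/D = 0.0014/80.6 = 1.74×10^-5
Haaland: f = 0.01685
h_f = f(L/D)V²/(2g) = 0.01685·(718/0.0806)·3.920²/(2·9.81) = 117.6 m
Δp = ρg·h_f = 817.0·9.81·117.6 = 942.3 kPa

Δp ≈ 942 kPa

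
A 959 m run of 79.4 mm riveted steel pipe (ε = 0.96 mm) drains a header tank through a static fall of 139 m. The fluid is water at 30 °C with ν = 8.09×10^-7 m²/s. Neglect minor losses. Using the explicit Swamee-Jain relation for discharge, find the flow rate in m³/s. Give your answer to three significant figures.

Swamee-Jain (Type II): Q = -0.965·√(gD⁵h_f/L)·ln[ε/(3.7D) + √(3.17ν²L/(gD³h_f))]
√(gD⁵h_f/L) = √(9.81·0.0794⁵·139/959) = 0.002118
ε/(3.7D) = 0.00327; √(3.17ν²L/(gD³h_f)) = 5.40×10^-5
Q = -0.965·0.002118·ln(0.003322) = 0.01167 m³/s
Check: V = 2.36 m/s, Re = 2.31×10^5, f = 0.04083, h_f = 140 m ≈ 139 m ✓

Q ≈ 0.0117 m³/s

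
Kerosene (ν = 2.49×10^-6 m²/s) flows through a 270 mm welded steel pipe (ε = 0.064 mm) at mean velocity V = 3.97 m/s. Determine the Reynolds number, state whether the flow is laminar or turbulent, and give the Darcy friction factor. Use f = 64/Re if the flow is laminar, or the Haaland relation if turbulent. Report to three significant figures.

Re = VD/ν = 3.970·0.270/2.49×10^-6 = 4.30×10^5
Re > 4000 → turbulent; ε/D = 2.37×10^-4
Haaland: f = 0.01581

Re ≈ 4.30×10^5; turbulent; f ≈ 0.0158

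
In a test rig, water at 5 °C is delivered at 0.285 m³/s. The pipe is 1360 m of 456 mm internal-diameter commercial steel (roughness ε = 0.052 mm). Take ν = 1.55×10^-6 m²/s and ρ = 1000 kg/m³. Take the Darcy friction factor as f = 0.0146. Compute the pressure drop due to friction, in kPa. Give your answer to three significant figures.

V = 4Q/(πD²) = 4·0.285/(π·0.456²) = 1.745 m/s
h_f = f(L/D)V²/(2g) = 0.01460·(1360/0.456)·1.745²/(2·9.81) = 6.759 m
Δp = ρg·h_f = 1000·9.81·6.759 = 66.31 kPa

Δp ≈ 66.3 kPa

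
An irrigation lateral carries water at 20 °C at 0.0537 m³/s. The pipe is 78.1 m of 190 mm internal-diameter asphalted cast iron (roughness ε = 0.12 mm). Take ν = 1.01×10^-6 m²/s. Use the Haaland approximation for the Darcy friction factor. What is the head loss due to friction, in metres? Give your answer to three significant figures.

h_f ≈ 1.40 m

V = 4Q/(πD²) = 4·0.0537/(π·0.190²) = 1.894 m/s
Re = VD/ν = 1.894·0.190/1.01×10^-6 = 3.56×10^5 → turbulent
ε/D = 0.12/190 = 6.32×10^-4
Haaland: f = 0.01863
h_f = f(L/D)V²/(2g) = 0.01863·(78.1/0.190)·1.894²/(2·9.81) = 1.400 m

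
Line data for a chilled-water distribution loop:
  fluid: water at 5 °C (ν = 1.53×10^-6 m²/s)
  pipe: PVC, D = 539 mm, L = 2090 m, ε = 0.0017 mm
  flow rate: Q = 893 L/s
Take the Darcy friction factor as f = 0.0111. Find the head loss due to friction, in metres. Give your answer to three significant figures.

V = 4Q/(πD²) = 4·0.893/(π·0.539²) = 3.914 m/s
h_f = f(L/D)V²/(2g) = 0.01110·(2090/0.539)·3.914²/(2·9.81) = 33.60 m

h_f ≈ 33.6 m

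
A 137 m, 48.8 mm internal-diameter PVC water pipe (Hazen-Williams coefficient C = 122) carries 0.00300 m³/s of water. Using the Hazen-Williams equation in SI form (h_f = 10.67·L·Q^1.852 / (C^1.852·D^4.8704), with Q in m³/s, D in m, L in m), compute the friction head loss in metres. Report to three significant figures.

h_f = 10.67·137·0.00300^1.852 / (122^1.852·0.0488^4.8704) = 10.39 m

h_f ≈ 10.4 m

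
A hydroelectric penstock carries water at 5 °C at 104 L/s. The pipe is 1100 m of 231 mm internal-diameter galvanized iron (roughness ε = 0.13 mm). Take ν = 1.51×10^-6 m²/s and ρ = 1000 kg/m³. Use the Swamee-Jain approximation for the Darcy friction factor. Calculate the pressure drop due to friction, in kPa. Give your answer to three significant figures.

Δp ≈ 270 kPa

V = 4Q/(πD²) = 4·0.104/(π·0.231²) = 2.482 m/s
Re = VD/ν = 2.482·0.231/1.51×10^-6 = 3.80×10^5 → turbulent
ε/D = 0.13/231 = 5.63×10^-4
Swamee-Jain: f = 0.01841
h_f = f(L/D)V²/(2g) = 0.01841·(1100/0.231)·2.482²/(2·9.81) = 27.52 m
Δp = ρg·h_f = 1000·9.81·27.52 = 270.0 kPa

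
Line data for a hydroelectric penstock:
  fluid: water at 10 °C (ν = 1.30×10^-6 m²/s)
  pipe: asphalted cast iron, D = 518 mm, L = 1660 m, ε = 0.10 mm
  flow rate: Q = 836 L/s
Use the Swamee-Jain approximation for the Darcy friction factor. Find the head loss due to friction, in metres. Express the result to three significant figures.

h_f ≈ 36.9 m

V = 4Q/(πD²) = 4·0.836/(π·0.518²) = 3.967 m/s
Re = VD/ν = 3.967·0.518/1.30×10^-6 = 1.58×10^6 → turbulent
ε/D = 0.10/518 = 1.93×10^-4
Swamee-Jain: f = 0.01436
h_f = f(L/D)V²/(2g) = 0.01436·(1660/0.518)·3.967²/(2·9.81) = 36.92 m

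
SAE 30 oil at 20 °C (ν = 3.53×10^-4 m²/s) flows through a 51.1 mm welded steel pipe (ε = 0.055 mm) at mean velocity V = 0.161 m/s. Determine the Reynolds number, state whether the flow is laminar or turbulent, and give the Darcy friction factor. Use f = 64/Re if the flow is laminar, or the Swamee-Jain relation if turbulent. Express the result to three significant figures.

Re = VD/ν = 0.1610·0.0511/3.53×10^-4 = 23.3
Re < 2300 → laminar → f = 64/Re = 2.746

Re ≈ 23.3; laminar; f = 64/Re ≈ 2.75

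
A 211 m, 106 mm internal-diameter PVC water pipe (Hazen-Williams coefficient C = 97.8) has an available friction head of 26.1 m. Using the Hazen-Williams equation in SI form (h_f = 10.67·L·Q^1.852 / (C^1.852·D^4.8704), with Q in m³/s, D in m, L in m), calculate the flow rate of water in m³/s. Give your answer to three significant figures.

Rearranging: Q = [h_f·C^1.852·D^4.8704 / (10.67·L)]^(1/1.852)
Q = [26.1·97.8^1.852·0.106^4.8704 / (10.67·211)]^0.540 = 0.02409 m³/s

Q ≈ 0.0241 m³/s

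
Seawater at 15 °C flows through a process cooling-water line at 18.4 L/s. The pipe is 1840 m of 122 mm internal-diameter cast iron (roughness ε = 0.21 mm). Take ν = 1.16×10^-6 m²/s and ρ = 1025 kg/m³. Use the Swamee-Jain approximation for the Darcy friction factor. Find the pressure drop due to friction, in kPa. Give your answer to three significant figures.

V = 4Q/(πD²) = 4·0.0184/(π·0.122²) = 1.574 m/s
Re = VD/ν = 1.574·0.122/1.16×10^-6 = 1.66×10^5 → turbulent
ε/D = 0.21/122 = 0.00172
Swamee-Jain: f = 0.02387
h_f = f(L/D)V²/(2g) = 0.02387·(1840/0.122)·1.574²/(2·9.81) = 45.46 m
Δp = ρg·h_f = 1025·9.81·45.46 = 457.1 kPa

Δp ≈ 457 kPa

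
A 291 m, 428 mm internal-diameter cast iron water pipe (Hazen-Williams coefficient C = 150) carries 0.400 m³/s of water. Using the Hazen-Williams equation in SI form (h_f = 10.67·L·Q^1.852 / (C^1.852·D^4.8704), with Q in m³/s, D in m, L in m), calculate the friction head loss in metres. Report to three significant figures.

h_f = 10.67·291·0.400^1.852 / (150^1.852·0.428^4.8704) = 3.311 m

h_f ≈ 3.31 m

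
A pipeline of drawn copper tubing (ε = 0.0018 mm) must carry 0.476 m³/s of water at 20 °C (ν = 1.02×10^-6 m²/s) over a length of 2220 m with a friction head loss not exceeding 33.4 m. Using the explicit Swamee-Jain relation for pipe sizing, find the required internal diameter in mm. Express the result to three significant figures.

Swamee-Jain (Type III): D = 0.66·[ε^1.25·(LQ²/(gh_f))^4.75 + ν·Q^9.4·(L/(gh_f))^5.2]^0.04
LQ²/(gh_f) = 1.535; L/(gh_f) = 6.775
Term 1 = ε^1.25·(…)^4.75 = 5.05×10^-7; Term 2 = ν·Q^9.4·(…)^5.2 = 1.99×10^-5
D = 0.66·(5.05×10^-7 + 1.99×10^-5)^0.04 = 0.4285 m = 428 mm
Check: V = 3.30 m/s, Re = 1.39×10^6, f = 0.01112, h_f = 32.0 m ≈ 33.4 m ✓

D ≈ 428 mm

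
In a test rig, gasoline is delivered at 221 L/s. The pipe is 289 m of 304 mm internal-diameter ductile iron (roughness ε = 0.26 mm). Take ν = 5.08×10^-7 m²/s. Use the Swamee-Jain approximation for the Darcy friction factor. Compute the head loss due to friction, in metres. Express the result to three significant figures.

V = 4Q/(πD²) = 4·0.221/(π·0.304²) = 3.045 m/s
Re = VD/ν = 3.045·0.304/5.08×10^-7 = 1.82×10^6 → turbulent
ε/D = 0.26/304 = 8.55×10^-4
Swamee-Jain: f = 0.01916
h_f = f(L/D)V²/(2g) = 0.01916·(289/0.304)·3.045²/(2·9.81) = 8.609 m

h_f ≈ 8.61 m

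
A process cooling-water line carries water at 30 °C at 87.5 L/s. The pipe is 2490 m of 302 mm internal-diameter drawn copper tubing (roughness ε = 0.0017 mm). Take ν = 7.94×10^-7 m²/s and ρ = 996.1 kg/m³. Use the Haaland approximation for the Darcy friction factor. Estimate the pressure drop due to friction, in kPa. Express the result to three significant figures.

Δp ≈ 81.5 kPa

V = 4Q/(πD²) = 4·0.0875/(π·0.302²) = 1.222 m/s
Re = VD/ν = 1.222·0.302/7.94×10^-7 = 4.65×10^5 → turbulent
ε/D = 0.0017/302 = 5.63×10^-6
Haaland: f = 0.01330
h_f = f(L/D)V²/(2g) = 0.01330·(2490/0.302)·1.222²/(2·9.81) = 8.337 m
Δp = ρg·h_f = 996.1·9.81·8.337 = 81.46 kPa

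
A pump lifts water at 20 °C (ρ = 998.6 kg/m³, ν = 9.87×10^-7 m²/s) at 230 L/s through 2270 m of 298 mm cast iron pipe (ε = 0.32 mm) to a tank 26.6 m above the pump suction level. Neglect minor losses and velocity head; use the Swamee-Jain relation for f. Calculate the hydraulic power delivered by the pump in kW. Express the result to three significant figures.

V = 4Q/(πD²) = 3.298 m/s; Re = 9.96×10^5; ε/D = 0.00107; f = 0.02036
h_f = f(L/D)V²/2g = 85.96 m
Total head H = z + h_f = 26.6 + 85.96 = 112.6 m
P_hyd = ρgQH = 998.6·9.81·0.230·112.6 = 253.6 kW

P_hyd ≈ 254 kW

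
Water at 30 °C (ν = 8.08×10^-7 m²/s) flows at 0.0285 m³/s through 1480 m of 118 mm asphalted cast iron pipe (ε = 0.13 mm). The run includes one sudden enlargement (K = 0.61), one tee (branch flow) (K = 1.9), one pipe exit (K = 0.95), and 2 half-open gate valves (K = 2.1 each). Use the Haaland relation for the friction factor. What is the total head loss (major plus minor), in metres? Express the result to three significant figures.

H_L ≈ 92.9 m

V = 4Q/(πD²) = 2.606 m/s; V²/2g = 0.3462 m
Re = 3.81×10^5, ε/D = 0.00110 → f = 0.02078 (Haaland)
Major: h_f = f(L/D)·V²/2g = 0.02078·12542·0.3462 = 90.23 m
Minor: ΣK = 7.66; h_m = ΣK·V²/2g = 2.652 m
Total H_L = 90.23 + 2.652 = 92.88 m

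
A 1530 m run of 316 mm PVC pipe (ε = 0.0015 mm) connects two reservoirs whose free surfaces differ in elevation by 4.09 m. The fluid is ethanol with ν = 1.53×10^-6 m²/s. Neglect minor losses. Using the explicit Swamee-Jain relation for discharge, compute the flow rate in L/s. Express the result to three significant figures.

Q ≈ 81.2 L/s

Swamee-Jain (Type II): Q = -0.965·√(gD⁵h_f/L)·ln[ε/(3.7D) + √(3.17ν²L/(gD³h_f))]
√(gD⁵h_f/L) = √(9.81·0.316⁵·4.09/1530) = 0.009090
ε/(3.7D) = 1.28×10^-6; √(3.17ν²L/(gD³h_f)) = 9.47×10^-5
Q = -0.965·0.009090·ln(9.598×10^-5) = 0.08115 m³/s
Check: V = 1.03 m/s, Re = 2.14×10^5, f = 0.01538, h_f = 4.06 m ≈ 4.09 m ✓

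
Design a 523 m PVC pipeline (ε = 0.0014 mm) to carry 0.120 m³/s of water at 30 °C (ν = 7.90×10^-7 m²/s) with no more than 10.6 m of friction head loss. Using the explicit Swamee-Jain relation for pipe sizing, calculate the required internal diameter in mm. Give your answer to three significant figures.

Swamee-Jain (Type III): D = 0.66·[ε^1.25·(LQ²/(gh_f))^4.75 + ν·Q^9.4·(L/(gh_f))^5.2]^0.04
LQ²/(gh_f) = 0.07243; L/(gh_f) = 5.030
Term 1 = ε^1.25·(…)^4.75 = 1.85×10^-13; Term 2 = ν·Q^9.4·(…)^5.2 = 7.76×10^-12
D = 0.66·(1.85×10^-13 + 7.76×10^-12)^0.04 = 0.2374 m = 237 mm
Check: V = 2.71 m/s, Re = 8.15×10^5, f = 0.01215, h_f = 10.0 m ≈ 10.6 m ✓

D ≈ 237 mm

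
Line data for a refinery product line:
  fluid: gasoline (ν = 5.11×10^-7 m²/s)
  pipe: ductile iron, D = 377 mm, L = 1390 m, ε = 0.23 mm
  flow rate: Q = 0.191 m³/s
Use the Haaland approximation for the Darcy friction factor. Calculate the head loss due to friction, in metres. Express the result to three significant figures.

h_f ≈ 9.80 m

V = 4Q/(πD²) = 4·0.191/(π·0.377²) = 1.711 m/s
Re = VD/ν = 1.711·0.377/5.11×10^-7 = 1.26×10^6 → turbulent
ε/D = 0.23/377 = 6.10×10^-4
Haaland: f = 0.01781
h_f = f(L/D)V²/(2g) = 0.01781·(1390/0.377)·1.711²/(2·9.81) = 9.798 m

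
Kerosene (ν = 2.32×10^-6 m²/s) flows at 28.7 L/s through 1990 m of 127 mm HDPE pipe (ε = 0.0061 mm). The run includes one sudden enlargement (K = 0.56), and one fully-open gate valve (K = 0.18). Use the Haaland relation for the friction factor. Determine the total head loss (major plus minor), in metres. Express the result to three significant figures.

H_L ≈ 71.0 m

V = 4Q/(πD²) = 2.266 m/s; V²/2g = 0.2616 m
Re = 1.24×10^5, ε/D = 4.80×10^-5 → f = 0.01728 (Haaland)
Major: h_f = f(L/D)·V²/2g = 0.01728·15669·0.2616 = 70.84 m
Minor: ΣK = 0.740; h_m = ΣK·V²/2g = 0.1936 m
Total H_L = 70.84 + 0.1936 = 71.03 m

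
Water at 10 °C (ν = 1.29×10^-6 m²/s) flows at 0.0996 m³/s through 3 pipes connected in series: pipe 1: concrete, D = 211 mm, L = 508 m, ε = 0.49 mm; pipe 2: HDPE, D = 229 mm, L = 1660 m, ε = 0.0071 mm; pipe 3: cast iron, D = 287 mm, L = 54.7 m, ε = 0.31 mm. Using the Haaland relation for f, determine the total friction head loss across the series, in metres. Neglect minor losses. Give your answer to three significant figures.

H ≈ 54.8 m

Pipe 1: V = 2.848 m/s, Re = 4.66×10^5, ε/D = 0.00232, f = 0.02474, h_1 = f(L/D)V²/2g = 24.63 m
Pipe 2: V = 2.418 m/s, Re = 4.29×10^5, ε/D = 3.10×10^-5, f = 0.01376, h_2 = f(L/D)V²/2g = 29.74 m
Pipe 3: V = 1.540 m/s, Re = 3.43×10^5, ε/D = 0.00108, f = 0.02076, h_3 = f(L/D)V²/2g = 0.4780 m
Series → Q common, losses add: H = Σh = 54.85 m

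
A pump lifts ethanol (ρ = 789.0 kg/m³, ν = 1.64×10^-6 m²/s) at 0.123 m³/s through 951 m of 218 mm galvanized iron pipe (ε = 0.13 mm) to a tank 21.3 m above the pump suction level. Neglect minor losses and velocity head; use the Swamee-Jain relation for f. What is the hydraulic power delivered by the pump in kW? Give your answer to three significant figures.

P_hyd ≈ 62.7 kW

V = 4Q/(πD²) = 3.295 m/s; Re = 4.38×10^5; ε/D = 5.96×10^-4; f = 0.01847
h_f = f(L/D)V²/2g = 44.59 m
Total head H = z + h_f = 21.3 + 44.59 = 65.89 m
P_hyd = ρgQH = 789.0·9.81·0.123·65.89 = 62.73 kW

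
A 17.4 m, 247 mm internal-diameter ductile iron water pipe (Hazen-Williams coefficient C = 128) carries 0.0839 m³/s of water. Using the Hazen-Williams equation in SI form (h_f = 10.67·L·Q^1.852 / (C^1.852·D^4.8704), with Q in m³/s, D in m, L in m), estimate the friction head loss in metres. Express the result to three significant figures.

h_f ≈ 0.214 m

h_f = 10.67·17.4·0.0839^1.852 / (128^1.852·0.247^4.8704) = 0.2142 m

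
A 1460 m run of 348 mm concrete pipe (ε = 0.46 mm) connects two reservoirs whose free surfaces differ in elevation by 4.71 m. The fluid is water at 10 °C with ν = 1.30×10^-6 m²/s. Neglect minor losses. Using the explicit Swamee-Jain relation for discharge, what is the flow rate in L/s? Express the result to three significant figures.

Q ≈ 95.3 L/s

Swamee-Jain (Type II): Q = -0.965·√(gD⁵h_f/L)·ln[ε/(3.7D) + √(3.17ν²L/(gD³h_f))]
√(gD⁵h_f/L) = √(9.81·0.348⁵·4.71/1460) = 0.01271
ε/(3.7D) = 3.57×10^-4; √(3.17ν²L/(gD³h_f)) = 6.34×10^-5
Q = -0.965·0.01271·ln(4.206×10^-4) = 0.09534 m³/s
Check: V = 1.00 m/s, Re = 2.68×10^5, f = 0.02208, h_f = 4.74 m ≈ 4.71 m ✓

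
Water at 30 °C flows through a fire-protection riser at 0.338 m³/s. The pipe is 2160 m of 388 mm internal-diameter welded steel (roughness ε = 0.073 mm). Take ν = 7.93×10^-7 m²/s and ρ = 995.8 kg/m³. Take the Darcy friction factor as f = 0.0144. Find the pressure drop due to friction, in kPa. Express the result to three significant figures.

V = 4Q/(πD²) = 4·0.338/(π·0.388²) = 2.859 m/s
h_f = f(L/D)V²/(2g) = 0.01440·(2160/0.388)·2.859²/(2·9.81) = 33.39 m
Δp = ρg·h_f = 995.8·9.81·33.39 = 326.2 kPa

Δp ≈ 326 kPa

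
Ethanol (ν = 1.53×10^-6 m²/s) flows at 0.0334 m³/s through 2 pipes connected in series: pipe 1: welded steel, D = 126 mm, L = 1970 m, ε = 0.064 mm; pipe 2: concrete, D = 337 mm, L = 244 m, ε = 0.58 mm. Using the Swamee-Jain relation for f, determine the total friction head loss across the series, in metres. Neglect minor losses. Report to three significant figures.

H ≈ 108 m

Pipe 1: V = 2.679 m/s, Re = 2.21×10^5, ε/D = 5.08×10^-4, f = 0.01881, h_1 = f(L/D)V²/2g = 107.6 m
Pipe 2: V = 0.3745 m/s, Re = 8.25×10^4, ε/D = 0.00172, f = 0.02493, h_2 = f(L/D)V²/2g = 0.1290 m
Series → Q common, losses add: H = Σh = 107.7 m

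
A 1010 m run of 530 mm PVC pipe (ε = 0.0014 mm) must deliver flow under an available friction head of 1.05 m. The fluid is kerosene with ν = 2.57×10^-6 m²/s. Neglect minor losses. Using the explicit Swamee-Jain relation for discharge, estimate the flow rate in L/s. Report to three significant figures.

Swamee-Jain (Type II): Q = -0.965·√(gD⁵h_f/L)·ln[ε/(3.7D) + √(3.17ν²L/(gD³h_f))]
√(gD⁵h_f/L) = √(9.81·0.530⁵·1.05/1010) = 0.02065
ε/(3.7D) = 7.14×10^-7; √(3.17ν²L/(gD³h_f)) = 1.17×10^-4
Q = -0.965·0.02065·ln(1.181×10^-4) = 0.1802 m³/s
Check: V = 0.817 m/s, Re = 1.68×10^5, f = 0.01609, h_f = 1.04 m ≈ 1.05 m ✓

Q ≈ 180 L/s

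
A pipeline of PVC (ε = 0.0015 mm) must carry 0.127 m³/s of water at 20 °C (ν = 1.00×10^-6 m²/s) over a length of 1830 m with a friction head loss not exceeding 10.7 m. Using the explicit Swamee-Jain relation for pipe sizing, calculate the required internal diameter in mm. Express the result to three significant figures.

D ≈ 317 mm

Swamee-Jain (Type III): D = 0.66·[ε^1.25·(LQ²/(gh_f))^4.75 + ν·Q^9.4·(L/(gh_f))^5.2]^0.04
LQ²/(gh_f) = 0.2812; L/(gh_f) = 17.43
Term 1 = ε^1.25·(…)^4.75 = 1.27×10^-10; Term 2 = ν·Q^9.4·(…)^5.2 = 1.07×10^-8
D = 0.66·(1.27×10^-10 + 1.07×10^-8)^0.04 = 0.3169 m = 317 mm
Check: V = 1.61 m/s, Re = 5.10×10^5, f = 0.01312, h_f = 10.0 m ≈ 10.7 m ✓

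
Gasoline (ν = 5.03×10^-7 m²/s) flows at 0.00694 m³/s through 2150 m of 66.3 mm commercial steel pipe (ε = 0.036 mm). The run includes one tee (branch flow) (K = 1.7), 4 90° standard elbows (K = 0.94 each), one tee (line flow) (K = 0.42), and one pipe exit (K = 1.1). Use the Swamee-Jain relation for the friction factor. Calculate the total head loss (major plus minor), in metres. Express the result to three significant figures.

V = 4Q/(πD²) = 2.010 m/s; V²/2g = 0.2060 m
Re = 2.65×10^5, ε/D = 5.43×10^-4 → f = 0.01873 (Swamee-Jain)
Major: h_f = f(L/D)·V²/2g = 0.01873·32428·0.2060 = 125.1 m
Minor: ΣK = 6.98; h_m = ΣK·V²/2g = 1.438 m
Total H_L = 125.1 + 1.438 = 126.6 m

H_L ≈ 127 m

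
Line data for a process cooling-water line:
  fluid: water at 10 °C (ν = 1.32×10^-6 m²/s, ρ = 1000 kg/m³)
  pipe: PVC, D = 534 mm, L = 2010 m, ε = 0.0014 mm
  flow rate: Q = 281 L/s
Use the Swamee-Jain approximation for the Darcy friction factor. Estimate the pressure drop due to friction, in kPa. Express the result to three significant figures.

Δp ≈ 38.8 kPa

V = 4Q/(πD²) = 4·0.281/(π·0.534²) = 1.255 m/s
Re = VD/ν = 1.255·0.534/1.32×10^-6 = 5.08×10^5 → turbulent
ε/D = 0.0014/534 = 2.62×10^-6
Swamee-Jain: f = 0.01310
h_f = f(L/D)V²/(2g) = 0.01310·(2010/0.534)·1.255²/(2·9.81) = 3.956 m
Δp = ρg·h_f = 1000·9.81·3.956 = 38.81 kPa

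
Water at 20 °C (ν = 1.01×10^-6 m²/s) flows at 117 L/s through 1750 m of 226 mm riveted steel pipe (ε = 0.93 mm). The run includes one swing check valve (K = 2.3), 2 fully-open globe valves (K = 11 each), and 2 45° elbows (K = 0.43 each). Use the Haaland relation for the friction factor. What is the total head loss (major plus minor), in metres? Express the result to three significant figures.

H_L ≈ 108 m

V = 4Q/(πD²) = 2.917 m/s; V²/2g = 0.4336 m
Re = 6.53×10^5, ε/D = 0.00412 → f = 0.02886 (Haaland)
Major: h_f = f(L/D)·V²/2g = 0.02886·7743·0.4336 = 96.90 m
Minor: ΣK = 25.2; h_m = ΣK·V²/2g = 10.91 m
Total H_L = 96.90 + 10.91 = 107.8 m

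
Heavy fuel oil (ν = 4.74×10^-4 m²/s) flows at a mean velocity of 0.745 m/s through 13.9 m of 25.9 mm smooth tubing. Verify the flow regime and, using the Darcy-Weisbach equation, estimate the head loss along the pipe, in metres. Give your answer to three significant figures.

Re = VD/ν = 0.745·0.02590/4.74×10^-4 = 40.7 → laminar (Re < 2300)
f = 64/Re = 1.572
h_f = f(L/D)V²/(2g) = 1.572·(13.9/0.02590)·0.745²/(2·9.81) = 23.87 m

h_f ≈ 23.9 m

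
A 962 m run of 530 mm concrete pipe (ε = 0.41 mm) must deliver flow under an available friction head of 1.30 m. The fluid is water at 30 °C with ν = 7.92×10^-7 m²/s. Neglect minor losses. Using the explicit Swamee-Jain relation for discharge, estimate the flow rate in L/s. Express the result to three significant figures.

Swamee-Jain (Type II): Q = -0.965·√(gD⁵h_f/L)·ln[ε/(3.7D) + √(3.17ν²L/(gD³h_f))]
√(gD⁵h_f/L) = √(9.81·0.530⁵·1.30/962) = 0.02355
ε/(3.7D) = 2.09×10^-4; √(3.17ν²L/(gD³h_f)) = 3.17×10^-5
Q = -0.965·0.02355·ln(2.408×10^-4) = 0.1893 m³/s
Check: V = 0.858 m/s, Re = 5.74×10^5, f = 0.01921, h_f = 1.31 m ≈ 1.30 m ✓

Q ≈ 189 L/s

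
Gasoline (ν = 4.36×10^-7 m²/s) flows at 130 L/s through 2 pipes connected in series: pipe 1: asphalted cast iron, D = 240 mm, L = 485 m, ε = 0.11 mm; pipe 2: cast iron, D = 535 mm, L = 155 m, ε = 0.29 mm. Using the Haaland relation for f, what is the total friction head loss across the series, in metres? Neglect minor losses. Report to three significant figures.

Pipe 1: V = 2.874 m/s, Re = 1.58×10^6, ε/D = 4.58×10^-4, f = 0.01671, h_1 = f(L/D)V²/2g = 14.21 m
Pipe 2: V = 0.5783 m/s, Re = 7.10×10^5, ε/D = 5.42×10^-4, f = 0.01762, h_2 = f(L/D)V²/2g = 0.08699 m
Series → Q common, losses add: H = Σh = 14.30 m

H ≈ 14.3 m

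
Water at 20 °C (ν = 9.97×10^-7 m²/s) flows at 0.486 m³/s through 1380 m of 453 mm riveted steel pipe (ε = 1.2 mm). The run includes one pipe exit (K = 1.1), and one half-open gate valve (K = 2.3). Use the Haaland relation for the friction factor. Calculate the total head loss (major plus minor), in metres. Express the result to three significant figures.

V = 4Q/(πD²) = 3.015 m/s; V²/2g = 0.4634 m
Re = 1.37×10^6, ε/D = 0.00265 → f = 0.02542 (Haaland)
Major: h_f = f(L/D)·V²/2g = 0.02542·3046·0.4634 = 35.89 m
Minor: ΣK = 3.40; h_m = ΣK·V²/2g = 1.576 m
Total H_L = 35.89 + 1.576 = 37.47 m

H_L ≈ 37.5 m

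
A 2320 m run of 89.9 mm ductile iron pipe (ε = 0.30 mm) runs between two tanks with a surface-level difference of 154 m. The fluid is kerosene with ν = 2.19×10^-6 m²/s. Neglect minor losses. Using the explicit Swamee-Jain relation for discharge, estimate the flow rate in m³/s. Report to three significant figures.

Q ≈ 0.0129 m³/s

Swamee-Jain (Type II): Q = -0.965·√(gD⁵h_f/L)·ln[ε/(3.7D) + √(3.17ν²L/(gD³h_f))]
√(gD⁵h_f/L) = √(9.81·0.0899⁵·154/2320) = 0.001955
ε/(3.7D) = 9.02×10^-4; √(3.17ν²L/(gD³h_f)) = 1.79×10^-4
Q = -0.965·0.001955·ln(0.001081) = 0.01289 m³/s
Check: V = 2.03 m/s, Re = 8.33×10^4, f = 0.02868, h_f = 156 m ≈ 154 m ✓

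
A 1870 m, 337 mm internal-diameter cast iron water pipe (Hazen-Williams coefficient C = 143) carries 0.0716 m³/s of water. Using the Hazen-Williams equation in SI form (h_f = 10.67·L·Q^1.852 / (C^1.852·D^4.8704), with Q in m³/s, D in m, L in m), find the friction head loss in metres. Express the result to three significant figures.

h_f = 10.67·1870·0.0716^1.852 / (143^1.852·0.337^4.8704) = 3.078 m

h_f ≈ 3.08 m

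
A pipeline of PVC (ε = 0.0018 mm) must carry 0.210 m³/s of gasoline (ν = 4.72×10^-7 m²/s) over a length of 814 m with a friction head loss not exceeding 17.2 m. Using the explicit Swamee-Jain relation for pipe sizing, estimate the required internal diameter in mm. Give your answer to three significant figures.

Swamee-Jain (Type III): D = 0.66·[ε^1.25·(LQ²/(gh_f))^4.75 + ν·Q^9.4·(L/(gh_f))^5.2]^0.04
LQ²/(gh_f) = 0.2127; L/(gh_f) = 4.824
Term 1 = ε^1.25·(…)^4.75 = 4.23×10^-11; Term 2 = ν·Q^9.4·(…)^5.2 = 7.19×10^-10
D = 0.66·(4.23×10^-11 + 7.19×10^-10)^0.04 = 0.2850 m = 285 mm
Check: V = 3.29 m/s, Re = 1.99×10^6, f = 0.01061, h_f = 16.8 m ≈ 17.2 m ✓

D ≈ 285 mm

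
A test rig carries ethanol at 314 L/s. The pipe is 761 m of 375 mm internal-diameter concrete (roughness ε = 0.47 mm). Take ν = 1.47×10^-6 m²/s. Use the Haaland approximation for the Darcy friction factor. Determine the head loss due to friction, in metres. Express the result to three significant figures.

V = 4Q/(πD²) = 4·0.314/(π·0.375²) = 2.843 m/s
Re = VD/ν = 2.843·0.375/1.47×10^-6 = 7.25×10^5 → turbulent
ε/D = 0.47/375 = 0.00125
Haaland: f = 0.02111
h_f = f(L/D)V²/(2g) = 0.02111·(761/0.375)·2.843²/(2·9.81) = 17.65 m

h_f ≈ 17.7 m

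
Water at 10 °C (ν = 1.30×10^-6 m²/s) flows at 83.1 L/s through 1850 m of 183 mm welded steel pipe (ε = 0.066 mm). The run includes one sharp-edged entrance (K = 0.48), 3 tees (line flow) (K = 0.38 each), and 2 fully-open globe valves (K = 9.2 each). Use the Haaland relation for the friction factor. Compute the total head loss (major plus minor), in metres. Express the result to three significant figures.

V = 4Q/(πD²) = 3.159 m/s; V²/2g = 0.5088 m
Re = 4.45×10^5, ε/D = 3.61×10^-4 → f = 0.01674 (Haaland)
Major: h_f = f(L/D)·V²/2g = 0.01674·10109·0.5088 = 86.09 m
Minor: ΣK = 20.0; h_m = ΣK·V²/2g = 10.19 m
Total H_L = 86.09 + 10.19 = 96.28 m

H_L ≈ 96.3 m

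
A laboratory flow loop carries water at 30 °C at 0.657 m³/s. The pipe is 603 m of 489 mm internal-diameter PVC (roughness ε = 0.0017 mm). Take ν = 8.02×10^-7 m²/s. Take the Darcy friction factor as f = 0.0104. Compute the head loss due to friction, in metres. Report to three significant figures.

h_f ≈ 8.00 m

V = 4Q/(πD²) = 4·0.657/(π·0.489²) = 3.498 m/s
h_f = f(L/D)V²/(2g) = 0.01040·(603/0.489)·3.498²/(2·9.81) = 7.999 m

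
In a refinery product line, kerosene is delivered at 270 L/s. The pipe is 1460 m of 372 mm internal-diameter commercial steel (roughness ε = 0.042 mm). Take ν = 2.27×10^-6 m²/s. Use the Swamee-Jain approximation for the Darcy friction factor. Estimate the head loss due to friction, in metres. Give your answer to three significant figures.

V = 4Q/(πD²) = 4·0.270/(π·0.372²) = 2.484 m/s
Re = VD/ν = 2.484·0.372/2.27×10^-6 = 4.07×10^5 → turbulent
ε/D = 0.042/372 = 1.13×10^-4
Swamee-Jain: f = 0.01497
h_f = f(L/D)V²/(2g) = 0.01497·(1460/0.372)·2.484²/(2·9.81) = 18.48 m

h_f ≈ 18.5 m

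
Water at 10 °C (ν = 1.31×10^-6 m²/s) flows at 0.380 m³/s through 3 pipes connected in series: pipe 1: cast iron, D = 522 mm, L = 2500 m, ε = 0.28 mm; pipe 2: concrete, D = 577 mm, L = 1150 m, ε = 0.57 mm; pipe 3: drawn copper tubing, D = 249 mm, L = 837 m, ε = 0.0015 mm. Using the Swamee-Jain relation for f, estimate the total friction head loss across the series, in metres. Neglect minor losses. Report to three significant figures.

H ≈ 133 m

Pipe 1: V = 1.776 m/s, Re = 7.08×10^5, ε/D = 5.36×10^-4, f = 0.01774, h_1 = f(L/D)V²/2g = 13.65 m
Pipe 2: V = 1.453 m/s, Re = 6.40×10^5, ε/D = 9.88×10^-4, f = 0.02016, h_2 = f(L/D)V²/2g = 4.326 m
Pipe 3: V = 7.804 m/s, Re = 1.48×10^6, ε/D = 6.02×10^-6, f = 0.01107, h_3 = f(L/D)V²/2g = 115.4 m
Series → Q common, losses add: H = Σh = 133.4 m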